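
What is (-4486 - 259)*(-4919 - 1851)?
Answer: 32123650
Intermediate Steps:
(-4486 - 259)*(-4919 - 1851) = -4745*(-6770) = 32123650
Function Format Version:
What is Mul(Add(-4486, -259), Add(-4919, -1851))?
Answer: 32123650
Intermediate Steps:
Mul(Add(-4486, -259), Add(-4919, -1851)) = Mul(-4745, -6770) = 32123650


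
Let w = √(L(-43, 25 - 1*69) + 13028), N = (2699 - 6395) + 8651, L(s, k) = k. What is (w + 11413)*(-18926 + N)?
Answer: -159451023 - 27942*√3246 ≈ -1.6104e+8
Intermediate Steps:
N = 4955 (N = -3696 + 8651 = 4955)
w = 2*√3246 (w = √((25 - 1*69) + 13028) = √((25 - 69) + 13028) = √(-44 + 13028) = √12984 = 2*√3246 ≈ 113.95)
(w + 11413)*(-18926 + N) = (2*√3246 + 11413)*(-18926 + 4955) = (11413 + 2*√3246)*(-13971) = -159451023 - 27942*√3246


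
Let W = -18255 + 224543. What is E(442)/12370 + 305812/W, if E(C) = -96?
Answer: 470386349/318972820 ≈ 1.4747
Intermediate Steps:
W = 206288
E(442)/12370 + 305812/W = -96/12370 + 305812/206288 = -96*1/12370 + 305812*(1/206288) = -48/6185 + 76453/51572 = 470386349/318972820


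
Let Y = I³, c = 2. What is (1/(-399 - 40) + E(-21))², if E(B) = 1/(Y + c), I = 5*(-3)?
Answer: 14531344/2192611678009 ≈ 6.6274e-6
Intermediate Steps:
I = -15
Y = -3375 (Y = (-15)³ = -3375)
E(B) = -1/3373 (E(B) = 1/(-3375 + 2) = 1/(-3373) = -1/3373)
(1/(-399 - 40) + E(-21))² = (1/(-399 - 40) - 1/3373)² = (1/(-439) - 1/3373)² = (-1/439 - 1/3373)² = (-3812/1480747)² = 14531344/2192611678009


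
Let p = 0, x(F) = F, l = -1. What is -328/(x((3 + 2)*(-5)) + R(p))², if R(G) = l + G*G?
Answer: -82/169 ≈ -0.48521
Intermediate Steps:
R(G) = -1 + G² (R(G) = -1 + G*G = -1 + G²)
-328/(x((3 + 2)*(-5)) + R(p))² = -328/((3 + 2)*(-5) + (-1 + 0²))² = -328/(5*(-5) + (-1 + 0))² = -328/(-25 - 1)² = -328/((-26)²) = -328/676 = -328*1/676 = -82/169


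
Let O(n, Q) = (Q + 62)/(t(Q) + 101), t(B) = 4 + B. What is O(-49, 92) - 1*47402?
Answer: -9338040/197 ≈ -47401.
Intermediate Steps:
O(n, Q) = (62 + Q)/(105 + Q) (O(n, Q) = (Q + 62)/((4 + Q) + 101) = (62 + Q)/(105 + Q))
O(-49, 92) - 1*47402 = (62 + 92)/(105 + 92) - 1*47402 = 154/197 - 47402 = -9338040/197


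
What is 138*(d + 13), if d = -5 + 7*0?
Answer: 1104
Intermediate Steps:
d = -5 (d = -5 + 0 = -5)
138*(d + 13) = 138*(-5 + 13) = 138*8 = 1104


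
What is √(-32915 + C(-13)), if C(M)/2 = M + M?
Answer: 9*I*√407 ≈ 181.57*I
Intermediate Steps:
C(M) = 4*M (C(M) = 2*(M + M) = 2*(2*M) = 4*M)
√(-32915 + C(-13)) = √(-32915 + 4*(-13)) = √(-32915 - 52) = √(-32967) = 9*I*√407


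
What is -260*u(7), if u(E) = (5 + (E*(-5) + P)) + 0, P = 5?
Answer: 6500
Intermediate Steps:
u(E) = 10 - 5*E (u(E) = (5 + (E*(-5) + 5)) + 0 = (5 + (-5*E + 5)) + 0 = (5 + (5 - 5*E)) + 0 = (10 - 5*E) + 0 = 10 - 5*E)
-260*u(7) = -260*(10 - 5*7) = -260*(10 - 35) = -260*(-25) = 6500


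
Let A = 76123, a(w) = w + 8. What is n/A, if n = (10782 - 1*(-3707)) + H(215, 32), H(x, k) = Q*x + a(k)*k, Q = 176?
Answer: 53609/76123 ≈ 0.70424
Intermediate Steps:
a(w) = 8 + w
H(x, k) = 176*x + k*(8 + k) (H(x, k) = 176*x + (8 + k)*k = 176*x + k*(8 + k))
n = 53609 (n = (10782 - 1*(-3707)) + (176*215 + 32*(8 + 32)) = (10782 + 3707) + (37840 + 32*40) = 14489 + (37840 + 1280) = 14489 + 39120 = 53609)
n/A = 53609/76123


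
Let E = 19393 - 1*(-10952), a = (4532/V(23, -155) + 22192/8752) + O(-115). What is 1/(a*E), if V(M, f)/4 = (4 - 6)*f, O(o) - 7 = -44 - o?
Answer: 33914/86642142489 ≈ 3.9143e-7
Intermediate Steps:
O(o) = -37 - o (O(o) = 7 + (-44 - o) = -37 - o)
V(M, f) = -8*f (V(M, f) = 4*((4 - 6)*f) = 4*(-2*f) = -8*f)
a = 14276181/169570 (a = (4532/((-8*(-155))) + 22192/8752) + (-37 - 1*(-115)) = (4532/1240 + 22192*(1/8752)) + (-37 + 115) = (4532*(1/1240) + 1387/547) + 78 = (1133/310 + 1387/547) + 78 = 1049721/169570 + 78 = 14276181/169570 ≈ 84.190)
E = 30345 (E = 19393 + 10952 = 30345)
1/(a*E) = 1/((14276181/169570)*30345) = (169570/14276181)*(1/30345) = 33914/86642142489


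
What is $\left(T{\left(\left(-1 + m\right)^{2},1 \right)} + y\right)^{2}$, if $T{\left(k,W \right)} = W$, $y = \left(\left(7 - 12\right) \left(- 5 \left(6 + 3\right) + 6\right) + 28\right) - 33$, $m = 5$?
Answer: $36481$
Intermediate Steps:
$y = 190$ ($y = \left(- 5 \left(\left(-5\right) 9 + 6\right) + 28\right) - 33 = \left(- 5 \left(-45 + 6\right) + 28\right) - 33 = \left(\left(-5\right) \left(-39\right) + 28\right) - 33 = \left(195 + 28\right) - 33 = 223 - 33 = 190$)
$\left(T{\left(\left(-1 + m\right)^{2},1 \right)} + y\right)^{2} = \left(1 + 190\right)^{2} = 191^{2} = 36481$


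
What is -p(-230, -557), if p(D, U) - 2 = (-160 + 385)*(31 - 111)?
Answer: 17998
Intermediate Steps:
p(D, U) = -17998 (p(D, U) = 2 + (-160 + 385)*(31 - 111) = 2 + 225*(-80) = 2 - 18000 = -17998)
-p(-230, -557) = -1*(-17998) = 17998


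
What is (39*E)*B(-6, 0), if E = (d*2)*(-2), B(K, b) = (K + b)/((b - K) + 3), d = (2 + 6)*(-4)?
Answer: -3328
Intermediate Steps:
d = -32 (d = 8*(-4) = -32)
B(K, b) = (K + b)/(3 + b - K)
E = 128 (E = -32*2*(-2) = -64*(-2) = 128)
(39*E)*B(-6, 0) = (39*128)*((-6 + 0)/(3 + 0 - 1*(-6))) = 4992*(-6/(3 + 0 + 6)) = 4992*(-6/9) = 4992*((⅑)*(-6)) = 4992*(-⅔) = -3328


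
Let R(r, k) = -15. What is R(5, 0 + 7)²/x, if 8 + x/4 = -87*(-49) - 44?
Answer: 225/16844 ≈ 0.013358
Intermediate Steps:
x = 16844 (x = -32 + 4*(-87*(-49) - 44) = -32 + 4*(4263 - 44) = -32 + 4*4219 = -32 + 16876 = 16844)
R(5, 0 + 7)²/x = (-15)²/16844 = 225*(1/16844) = 225/16844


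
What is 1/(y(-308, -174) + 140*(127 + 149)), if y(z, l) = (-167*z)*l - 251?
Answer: -1/8911475 ≈ -1.1221e-7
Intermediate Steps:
y(z, l) = -251 - 167*l*z (y(z, l) = -167*l*z - 251 = -251 - 167*l*z)
1/(y(-308, -174) + 140*(127 + 149)) = 1/((-251 - 167*(-174)*(-308)) + 140*(127 + 149)) = 1/((-251 - 8949864) + 140*276) = 1/(-8950115 + 38640) = 1/(-8911475) = -1/8911475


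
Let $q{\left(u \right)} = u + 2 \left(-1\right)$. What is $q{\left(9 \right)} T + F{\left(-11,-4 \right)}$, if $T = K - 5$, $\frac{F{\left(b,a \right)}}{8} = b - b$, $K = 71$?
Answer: $462$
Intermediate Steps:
$F{\left(b,a \right)} = 0$ ($F{\left(b,a \right)} = 8 \left(b - b\right) = 8 \cdot 0 = 0$)
$T = 66$ ($T = 71 - 5 = 66$)
$q{\left(u \right)} = -2 + u$ ($q{\left(u \right)} = u - 2 = -2 + u$)
$q{\left(9 \right)} T + F{\left(-11,-4 \right)} = \left(-2 + 9\right) 66 + 0 = 7 \cdot 66 + 0 = 462 + 0 = 462$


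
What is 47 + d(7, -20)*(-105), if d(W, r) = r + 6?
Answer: 1517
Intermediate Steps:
d(W, r) = 6 + r
47 + d(7, -20)*(-105) = 47 + (6 - 20)*(-105) = 47 - 14*(-105) = 47 + 1470 = 1517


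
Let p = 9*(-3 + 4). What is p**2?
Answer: 81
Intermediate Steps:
p = 9 (p = 9*1 = 9)
p**2 = 9**2 = 81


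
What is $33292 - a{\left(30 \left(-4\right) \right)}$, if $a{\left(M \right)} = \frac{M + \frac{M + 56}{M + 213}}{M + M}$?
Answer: $\frac{92883277}{2790} \approx 33292.0$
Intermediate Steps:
$a{\left(M \right)} = \frac{M + \frac{56 + M}{213 + M}}{2 M}$
$33292 - a{\left(30 \left(-4\right) \right)} = 33292 - \frac{56 + \left(30 \left(-4\right)\right)^{2} + 214 \cdot 30 \left(-4\right)}{2 \cdot 30 \left(-4\right) \left(213 + 30 \left(-4\right)\right)} = 33292 - \frac{56 + \left(-120\right)^{2} + 214 \left(-120\right)}{2 \left(-120\right) \left(213 - 120\right)} = 33292 - \frac{1}{2} \left(- \frac{1}{120}\right) \frac{1}{93} \left(56 + 14400 - 25680\right) = 33292 - \frac{1}{2} \left(- \frac{1}{120}\right) \frac{1}{93} \left(-11224\right) = 33292 - \frac{1403}{2790} = \frac{92883277}{2790}$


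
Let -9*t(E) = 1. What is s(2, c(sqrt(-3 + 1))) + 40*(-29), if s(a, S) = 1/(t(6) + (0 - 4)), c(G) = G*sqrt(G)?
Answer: -42929/37 ≈ -1160.2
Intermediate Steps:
c(G) = G**(3/2)
t(E) = -1/9 (t(E) = -1/9*1 = -1/9)
s(a, S) = -9/37 (s(a, S) = 1/(-1/9 + (0 - 4)) = 1/(-1/9 - 4) = 1/(-37/9) = -9/37)
s(2, c(sqrt(-3 + 1))) + 40*(-29) = -9/37 + 40*(-29) = -9/37 - 1160 = -42929/37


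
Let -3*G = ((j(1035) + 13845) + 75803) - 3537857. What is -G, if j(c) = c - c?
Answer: -1149403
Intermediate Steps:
j(c) = 0
G = 1149403 (G = -(((0 + 13845) + 75803) - 3537857)/3 = -((13845 + 75803) - 3537857)/3 = -(89648 - 3537857)/3 = -⅓*(-3448209) = 1149403)
-G = -1*1149403 = -1149403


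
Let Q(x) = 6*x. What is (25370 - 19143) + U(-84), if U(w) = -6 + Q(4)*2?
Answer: 6269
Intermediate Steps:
U(w) = 42 (U(w) = -6 + (6*4)*2 = -6 + 24*2 = -6 + 48 = 42)
(25370 - 19143) + U(-84) = (25370 - 19143) + 42 = 6227 + 42 = 6269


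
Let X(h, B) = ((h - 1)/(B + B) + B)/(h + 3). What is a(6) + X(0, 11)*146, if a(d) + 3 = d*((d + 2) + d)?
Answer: 20266/33 ≈ 614.12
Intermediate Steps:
X(h, B) = (B + (-1 + h)/(2*B))/(3 + h) (X(h, B) = ((-1 + h)/((2*B)) + B)/(3 + h) = ((-1 + h)*(1/(2*B)) + B)/(3 + h) = ((-1 + h)/(2*B) + B)/(3 + h) = (B + (-1 + h)/(2*B))/(3 + h))
a(d) = -3 + d*(2 + 2*d) (a(d) = -3 + d*((d + 2) + d) = -3 + d*((2 + d) + d) = -3 + d*(2 + 2*d))
a(6) + X(0, 11)*146 = (-3 + 2*6 + 2*6²) + ((½)*(-1 + 0 + 2*11²)/(11*(3 + 0)))*146 = (-3 + 12 + 2*36) + ((½)*(1/11)*(-1 + 0 + 2*121)/3)*146 = (-3 + 12 + 72) + ((½)*(1/11)*(⅓)*(-1 + 0 + 242))*146 = 81 + ((½)*(1/11)*(⅓)*241)*146 = 81 + (241/66)*146 = 81 + 17593/33 = 20266/33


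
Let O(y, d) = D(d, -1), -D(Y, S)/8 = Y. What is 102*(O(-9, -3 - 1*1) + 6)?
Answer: 3876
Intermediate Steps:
D(Y, S) = -8*Y
O(y, d) = -8*d
102*(O(-9, -3 - 1*1) + 6) = 102*(-8*(-3 - 1*1) + 6) = 102*(-8*(-3 - 1) + 6) = 102*(-8*(-4) + 6) = 102*(32 + 6) = 102*38 = 3876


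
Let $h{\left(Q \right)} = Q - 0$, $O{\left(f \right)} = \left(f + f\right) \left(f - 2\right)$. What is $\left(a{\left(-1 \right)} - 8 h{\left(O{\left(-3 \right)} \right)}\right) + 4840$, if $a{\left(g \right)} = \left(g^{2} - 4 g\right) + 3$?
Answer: $4608$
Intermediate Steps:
$O{\left(f \right)} = 2 f \left(-2 + f\right)$
$h{\left(Q \right)} = Q$ ($h{\left(Q \right)} = Q + 0 = Q$)
$a{\left(g \right)} = 3 + g^{2} - 4 g$
$\left(a{\left(-1 \right)} - 8 h{\left(O{\left(-3 \right)} \right)}\right) + 4840 = \left(\left(3 + \left(-1\right)^{2} - -4\right) - 8 \cdot 2 \left(-3\right) \left(-2 - 3\right)\right) + 4840 = \left(\left(3 + 1 + 4\right) - 8 \cdot 2 \left(-3\right) \left(-5\right)\right) + 4840 = \left(8 - 240\right) + 4840 = -232 + 4840 = 4608$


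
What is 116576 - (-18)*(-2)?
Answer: 116540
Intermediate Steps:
116576 - (-18)*(-2) = 116576 - 1*36 = 116576 - 36 = 116540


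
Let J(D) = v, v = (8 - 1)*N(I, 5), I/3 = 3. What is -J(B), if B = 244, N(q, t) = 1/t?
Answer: -7/5 ≈ -1.4000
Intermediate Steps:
I = 9 (I = 3*3 = 9)
v = 7/5 (v = (8 - 1)/5 = 7*(⅕) = 7/5 ≈ 1.4000)
J(D) = 7/5
-J(B) = -1*7/5 = -7/5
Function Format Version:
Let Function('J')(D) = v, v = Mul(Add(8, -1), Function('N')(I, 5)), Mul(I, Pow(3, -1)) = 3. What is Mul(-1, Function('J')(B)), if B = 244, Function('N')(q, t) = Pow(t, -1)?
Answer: Rational(-7, 5) ≈ -1.4000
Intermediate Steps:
I = 9 (I = Mul(3, 3) = 9)
v = Rational(7, 5) (v = Mul(Add(8, -1), Pow(5, -1)) = Mul(7, Rational(1, 5)) = Rational(7, 5) ≈ 1.4000)
Function('J')(D) = Rational(7, 5)
Mul(-1, Function('J')(B)) = Mul(-1, Rational(7, 5)) = Rational(-7, 5)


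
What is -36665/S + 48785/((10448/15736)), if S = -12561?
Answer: 1205402637785/16404666 ≈ 73479.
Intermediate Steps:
-36665/S + 48785/((10448/15736)) = -36665/(-12561) + 48785/((10448/15736)) = -36665*(-1/12561) + 48785/((10448*(1/15736))) = 36665/12561 + 48785/(1306/1967) = 36665/12561 + 48785*(1967/1306) = 36665/12561 + 95960095/1306 = 1205402637785/16404666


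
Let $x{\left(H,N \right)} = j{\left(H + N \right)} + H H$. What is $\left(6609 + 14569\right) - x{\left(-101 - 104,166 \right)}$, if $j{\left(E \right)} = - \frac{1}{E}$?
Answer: $- \frac{813034}{39} \approx -20847.0$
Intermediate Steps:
$x{\left(H,N \right)} = H^{2} - \frac{1}{H + N}$ ($x{\left(H,N \right)} = - \frac{1}{H + N} + H H = - \frac{1}{H + N} + H^{2} = H^{2} - \frac{1}{H + N}$)
$\left(6609 + 14569\right) - x{\left(-101 - 104,166 \right)} = \left(6609 + 14569\right) - \frac{-1 + \left(-101 - 104\right)^{2} \left(\left(-101 - 104\right) + 166\right)}{\left(-101 - 104\right) + 166} = 21178 - \frac{-1 + \left(-205\right)^{2} \left(-205 + 166\right)}{-205 + 166} = 21178 - \frac{-1 + 42025 \left(-39\right)}{-39} = 21178 - - \frac{-1 - 1638975}{39} = 21178 - \left(- \frac{1}{39}\right) \left(-1638976\right) = 21178 - \frac{1638976}{39} = - \frac{813034}{39}$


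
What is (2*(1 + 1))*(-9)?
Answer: -36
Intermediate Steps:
(2*(1 + 1))*(-9) = (2*2)*(-9) = 4*(-9) = -36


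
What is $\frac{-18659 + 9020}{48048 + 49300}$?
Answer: $- \frac{9639}{97348} \approx -0.099016$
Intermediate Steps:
$\frac{-18659 + 9020}{48048 + 49300} = - \frac{9639}{97348}$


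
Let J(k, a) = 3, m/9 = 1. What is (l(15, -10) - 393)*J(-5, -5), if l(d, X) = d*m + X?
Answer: -804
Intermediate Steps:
m = 9 (m = 9*1 = 9)
l(d, X) = X + 9*d (l(d, X) = d*9 + X = 9*d + X = X + 9*d)
(l(15, -10) - 393)*J(-5, -5) = ((-10 + 9*15) - 393)*3 = ((-10 + 135) - 393)*3 = (125 - 393)*3 = -268*3 = -804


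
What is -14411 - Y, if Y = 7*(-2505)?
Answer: 3124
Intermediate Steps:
Y = -17535
-14411 - Y = -14411 - 1*(-17535) = -14411 + 17535 = 3124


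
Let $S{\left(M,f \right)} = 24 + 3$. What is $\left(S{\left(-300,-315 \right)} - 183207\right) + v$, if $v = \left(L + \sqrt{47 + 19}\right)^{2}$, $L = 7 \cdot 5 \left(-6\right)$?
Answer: $-183180 + \left(210 - \sqrt{66}\right)^{2} \approx -1.4243 \cdot 10^{5}$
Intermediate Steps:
$S{\left(M,f \right)} = 27$
$L = -210$ ($L = 35 \left(-6\right) = -210$)
$v = \left(-210 + \sqrt{66}\right)^{2}$ ($v = \left(-210 + \sqrt{47 + 19}\right)^{2} = \left(-210 + \sqrt{66}\right)^{2} \approx 40754.0$)
$\left(S{\left(-300,-315 \right)} - 183207\right) + v = \left(27 - 183207\right) + \left(210 - \sqrt{66}\right)^{2} = -183180 + \left(210 - \sqrt{66}\right)^{2}$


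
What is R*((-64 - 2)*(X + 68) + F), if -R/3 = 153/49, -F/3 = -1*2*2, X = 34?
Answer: 440640/7 ≈ 62949.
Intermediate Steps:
F = 12 (F = -3*(-1*2)*2 = -(-6)*2 = -3*(-4) = 12)
R = -459/49 ≈ -9.3673
R*((-64 - 2)*(X + 68) + F) = -459*((-64 - 2)*(34 + 68) + 12)/49 = -459*(-66*102 + 12)/49 = -459*(-6732 + 12)/49 = -459/49*(-6720) = 440640/7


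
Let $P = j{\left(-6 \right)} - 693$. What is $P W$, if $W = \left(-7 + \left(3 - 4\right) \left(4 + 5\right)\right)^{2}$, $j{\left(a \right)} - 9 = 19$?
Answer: $-170240$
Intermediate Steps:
$j{\left(a \right)} = 28$ ($j{\left(a \right)} = 9 + 19 = 28$)
$W = 256$ ($W = \left(-7 - 9\right)^{2} = \left(-16\right)^{2} = 256$)
$P = -665$ ($P = 28 - 693 = -665$)
$P W = \left(-665\right) 256 = -170240$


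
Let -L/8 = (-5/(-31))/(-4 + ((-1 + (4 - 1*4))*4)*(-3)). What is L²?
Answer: 25/961 ≈ 0.026015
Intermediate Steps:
L = -5/31 (L = -8*(-5/(-31))/(-4 + ((-1 + (4 - 1*4))*4)*(-3)) = -8*(-5*(-1/31))/(-4 + ((-1 + (4 - 4))*4)*(-3)) = -40/(31*(-4 + ((-1 + 0)*4)*(-3))) = -40/(31*(-4 - 1*4*(-3))) = -40/(31*(-4 - 4*(-3))) = -40/(31*(-4 + 12)) = -40/(31*8) = -8*5/248 = -5/31 ≈ -0.16129)
L² = (-5/31)² = 25/961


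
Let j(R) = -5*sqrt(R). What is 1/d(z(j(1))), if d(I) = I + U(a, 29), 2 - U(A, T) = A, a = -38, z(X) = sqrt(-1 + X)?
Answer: 20/803 - I*sqrt(6)/1606 ≈ 0.024907 - 0.0015252*I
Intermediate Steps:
U(A, T) = 2 - A
d(I) = 40 + I (d(I) = I + (2 - 1*(-38)) = I + (2 + 38) = I + 40 = 40 + I)
1/d(z(j(1))) = 1/(40 + sqrt(-1 - 5*sqrt(1))) = 1/(40 + sqrt(-1 - 5*1)) = 1/(40 + sqrt(-1 - 5)) = 1/(40 + sqrt(-6)) = 1/(40 + I*sqrt(6))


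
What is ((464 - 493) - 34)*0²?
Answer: 0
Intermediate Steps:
((464 - 493) - 34)*0² = (-29 - 34)*0 = -63*0 = 0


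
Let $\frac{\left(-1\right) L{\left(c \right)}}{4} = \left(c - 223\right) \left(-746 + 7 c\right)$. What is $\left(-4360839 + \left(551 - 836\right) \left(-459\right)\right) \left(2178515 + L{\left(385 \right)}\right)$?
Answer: $-3872853463512$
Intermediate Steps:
$L{\left(c \right)} = - 4 \left(-746 + 7 c\right) \left(-223 + c\right)$ ($L{\left(c \right)} = - 4 \left(c - 223\right) \left(-746 + 7 c\right) = - 4 \left(-223 + c\right) \left(-746 + 7 c\right) = - 4 \left(-746 + 7 c\right) \left(-223 + c\right)$)
$\left(-4360839 + \left(551 - 836\right) \left(-459\right)\right) \left(2178515 + L{\left(385 \right)}\right) = \left(-4360839 + \left(551 - 836\right) \left(-459\right)\right) \left(2178515 - \left(-2887348 + 4150300\right)\right) = \left(-4360839 - -130815\right) \left(2178515 - 1262952\right) = \left(-4360839 + 130815\right) \left(2178515 - 1262952\right) = - 4230024 \left(2178515 - 1262952\right) = \left(-4230024\right) 915563 = -3872853463512$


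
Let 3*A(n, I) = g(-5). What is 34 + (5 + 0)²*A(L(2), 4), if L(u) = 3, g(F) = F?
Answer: -23/3 ≈ -7.6667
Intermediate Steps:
A(n, I) = -5/3 (A(n, I) = (⅓)*(-5) = -5/3)
34 + (5 + 0)²*A(L(2), 4) = 34 + (5 + 0)²*(-5/3) = 34 + 5²*(-5/3) = 34 + 25*(-5/3) = 34 - 125/3 = -23/3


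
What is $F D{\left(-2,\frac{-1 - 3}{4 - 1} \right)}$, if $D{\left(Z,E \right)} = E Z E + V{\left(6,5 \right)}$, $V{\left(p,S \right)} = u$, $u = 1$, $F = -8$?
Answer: $\frac{184}{9} \approx 20.444$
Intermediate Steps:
$V{\left(p,S \right)} = 1$
$D{\left(Z,E \right)} = 1 + Z E^{2}$ ($D{\left(Z,E \right)} = E Z E + 1 = Z E^{2} + 1 = 1 + Z E^{2}$)
$F D{\left(-2,\frac{-1 - 3}{4 - 1} \right)} = - 8 \left(1 - 2 \left(\frac{-1 - 3}{4 - 1}\right)^{2}\right) = - 8 \left(1 - 2 \left(- \frac{4}{3}\right)^{2}\right) = - 8 \left(1 - \frac{32}{9}\right) = \left(-8\right) \left(- \frac{23}{9}\right) = \frac{184}{9}$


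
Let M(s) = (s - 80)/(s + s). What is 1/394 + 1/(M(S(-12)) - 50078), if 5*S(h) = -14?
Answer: 695369/276148690 ≈ 0.0025181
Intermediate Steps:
S(h) = -14/5 (S(h) = (⅕)*(-14) = -14/5)
M(s) = (-80 + s)/(2*s) (M(s) = (-80 + s)/((2*s)) = (-80 + s)*(1/(2*s)) = (-80 + s)/(2*s))
1/394 + 1/(M(S(-12)) - 50078) = 1/394 + 1/((-80 - 14/5)/(2*(-14/5)) - 50078) = 1/394 + 1/((½)*(-5/14)*(-414/5) - 50078) = 1/394 + 1/(207/14 - 50078) = 1/394 + 1/(-700885/14) = 1/394 - 14/700885 = 695369/276148690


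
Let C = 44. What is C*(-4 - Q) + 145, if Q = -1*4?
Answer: 145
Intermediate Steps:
Q = -4
C*(-4 - Q) + 145 = 44*(-4 - 1*(-4)) + 145 = 44*(-4 + 4) + 145 = 44*0 + 145 = 0 + 145 = 145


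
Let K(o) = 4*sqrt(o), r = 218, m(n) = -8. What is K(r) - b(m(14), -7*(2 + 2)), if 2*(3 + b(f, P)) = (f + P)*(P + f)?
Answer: -645 + 4*sqrt(218) ≈ -585.94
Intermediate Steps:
b(f, P) = -3 + (P + f)**2/2 (b(f, P) = -3 + ((f + P)*(P + f))/2 = -3 + ((P + f)*(P + f))/2 = -3 + (P + f)**2/2)
K(r) - b(m(14), -7*(2 + 2)) = 4*sqrt(218) - (-3 + (-7*(2 + 2) - 8)**2/2) = 4*sqrt(218) - (-3 + (-7*4 - 8)**2/2) = 4*sqrt(218) - (-3 + (-28 - 8)**2/2) = 4*sqrt(218) - (-3 + (1/2)*(-36)**2) = 4*sqrt(218) - (-3 + (1/2)*1296) = 4*sqrt(218) - (-3 + 648) = 4*sqrt(218) - 1*645 = 4*sqrt(218) - 645 = -645 + 4*sqrt(218)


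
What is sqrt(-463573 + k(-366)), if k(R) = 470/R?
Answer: I*sqrt(15524639202)/183 ≈ 680.86*I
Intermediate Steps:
sqrt(-463573 + k(-366)) = sqrt(-463573 + 470/(-366)) = sqrt(-463573 + 470*(-1/366)) = sqrt(-463573 - 235/183) = sqrt(-84834094/183) = I*sqrt(15524639202)/183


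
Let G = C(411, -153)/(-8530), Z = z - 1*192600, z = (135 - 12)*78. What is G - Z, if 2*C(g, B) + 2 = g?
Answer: 3122081951/17060 ≈ 1.8301e+5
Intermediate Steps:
C(g, B) = -1 + g/2
z = 9594 (z = 123*78 = 9594)
Z = -183006 (Z = 9594 - 1*192600 = 9594 - 192600 = -183006)
G = -409/17060 (G = (-1 + (½)*411)/(-8530) = (-1 + 411/2)*(-1/8530) = (409/2)*(-1/8530) = -409/17060 ≈ -0.023974)
G - Z = -409/17060 - 1*(-183006) = -409/17060 + 183006 = 3122081951/17060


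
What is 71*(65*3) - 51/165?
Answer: 761458/55 ≈ 13845.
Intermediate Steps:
71*(65*3) - 51/165 = 71*195 - 51*1/165 = 13845 - 17/55 = 761458/55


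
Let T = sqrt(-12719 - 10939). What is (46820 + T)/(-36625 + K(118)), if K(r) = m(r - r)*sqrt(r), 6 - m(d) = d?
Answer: -(46820 + I*sqrt(23658))/(36625 - 6*sqrt(118)) ≈ -1.2806 - 0.0042071*I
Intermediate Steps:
T = I*sqrt(23658) (T = sqrt(-23658) = I*sqrt(23658) ≈ 153.81*I)
m(d) = 6 - d
K(r) = 6*sqrt(r) (K(r) = (6 - (r - r))*sqrt(r) = (6 - 1*0)*sqrt(r) = (6 + 0)*sqrt(r) = 6*sqrt(r))
(46820 + T)/(-36625 + K(118)) = (46820 + I*sqrt(23658))/(-36625 + 6*sqrt(118))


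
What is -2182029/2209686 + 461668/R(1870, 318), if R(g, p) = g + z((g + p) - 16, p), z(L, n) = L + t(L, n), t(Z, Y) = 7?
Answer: 337102093609/2982339538 ≈ 113.03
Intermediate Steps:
z(L, n) = 7 + L (z(L, n) = L + 7 = 7 + L)
R(g, p) = -9 + p + 2*g (R(g, p) = g + (7 + ((g + p) - 16)) = g + (7 + (-16 + g + p)) = g + (-9 + g + p) = -9 + p + 2*g)
-2182029/2209686 + 461668/R(1870, 318) = -2182029/2209686 + 461668/(-9 + 318 + 2*1870) = -2182029*1/2209686 + 461668/(-9 + 318 + 3740) = -727343/736562 + 461668/4049 = 337102093609/2982339538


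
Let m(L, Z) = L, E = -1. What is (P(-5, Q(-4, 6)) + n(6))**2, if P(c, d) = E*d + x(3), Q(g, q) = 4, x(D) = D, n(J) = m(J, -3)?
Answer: 25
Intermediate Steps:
n(J) = J
P(c, d) = 3 - d (P(c, d) = -d + 3 = 3 - d)
(P(-5, Q(-4, 6)) + n(6))**2 = ((3 - 1*4) + 6)**2 = ((3 - 4) + 6)**2 = (-1 + 6)**2 = 5**2 = 25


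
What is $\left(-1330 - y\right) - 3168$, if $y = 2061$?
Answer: $-6559$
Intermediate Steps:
$\left(-1330 - y\right) - 3168 = \left(-1330 - 2061\right) - 3168 = -3391 - 3168 = -6559$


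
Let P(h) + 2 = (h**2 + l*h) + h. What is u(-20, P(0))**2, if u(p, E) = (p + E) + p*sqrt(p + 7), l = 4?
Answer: -4716 + 880*I*sqrt(13) ≈ -4716.0 + 3172.9*I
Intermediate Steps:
P(h) = -2 + h**2 + 5*h (P(h) = -2 + ((h**2 + 4*h) + h) = -2 + (h**2 + 5*h) = -2 + h**2 + 5*h)
u(p, E) = E + p + p*sqrt(7 + p) (u(p, E) = (E + p) + p*sqrt(7 + p) = E + p + p*sqrt(7 + p))
u(-20, P(0))**2 = ((-2 + 0**2 + 5*0) - 20 - 20*sqrt(7 - 20))**2 = ((-2 + 0 + 0) - 20 - 20*I*sqrt(13))**2 = (-2 - 20 - 20*I*sqrt(13))**2 = (-22 - 20*I*sqrt(13))**2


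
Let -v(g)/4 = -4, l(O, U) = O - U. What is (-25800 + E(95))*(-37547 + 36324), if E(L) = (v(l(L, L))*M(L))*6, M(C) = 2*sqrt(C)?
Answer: 31553400 - 234816*sqrt(95) ≈ 2.9265e+7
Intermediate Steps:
v(g) = 16 (v(g) = -4*(-4) = 16)
E(L) = 192*sqrt(L) (E(L) = (16*(2*sqrt(L)))*6 = (32*sqrt(L))*6 = 192*sqrt(L))
(-25800 + E(95))*(-37547 + 36324) = (-25800 + 192*sqrt(95))*(-37547 + 36324) = (-25800 + 192*sqrt(95))*(-1223) = 31553400 - 234816*sqrt(95)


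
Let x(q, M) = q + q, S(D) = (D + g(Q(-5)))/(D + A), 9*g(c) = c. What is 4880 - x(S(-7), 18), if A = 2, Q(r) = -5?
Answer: 219464/45 ≈ 4877.0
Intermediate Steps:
g(c) = c/9
S(D) = (-5/9 + D)/(2 + D) (S(D) = (D + (⅑)*(-5))/(D + 2) = (D - 5/9)/(2 + D) = (-5/9 + D)/(2 + D))
x(q, M) = 2*q
4880 - x(S(-7), 18) = 4880 - 2*(-5/9 - 7)/(2 - 7) = 4880 - 2*-68/9/(-5) = 4880 - 2*(-⅕*(-68/9)) = 4880 - 2*68/45 = 4880 - 1*136/45 = 4880 - 136/45 = 219464/45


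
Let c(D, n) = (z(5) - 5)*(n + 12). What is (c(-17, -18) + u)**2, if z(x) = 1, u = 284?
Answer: 94864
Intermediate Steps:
c(D, n) = -48 - 4*n (c(D, n) = (1 - 5)*(n + 12) = -4*(12 + n) = -48 - 4*n)
(c(-17, -18) + u)**2 = ((-48 - 4*(-18)) + 284)**2 = ((-48 + 72) + 284)**2 = (24 + 284)**2 = 308**2 = 94864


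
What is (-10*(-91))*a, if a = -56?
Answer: -50960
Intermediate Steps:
(-10*(-91))*a = -10*(-91)*(-56) = 910*(-56) = -50960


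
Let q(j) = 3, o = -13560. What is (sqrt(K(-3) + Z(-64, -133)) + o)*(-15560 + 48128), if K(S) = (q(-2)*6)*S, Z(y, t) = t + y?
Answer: -441622080 + 32568*I*sqrt(251) ≈ -4.4162e+8 + 5.1597e+5*I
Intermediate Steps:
K(S) = 18*S (K(S) = (3*6)*S = 18*S)
(sqrt(K(-3) + Z(-64, -133)) + o)*(-15560 + 48128) = (sqrt(18*(-3) + (-133 - 64)) - 13560)*(-15560 + 48128) = (sqrt(-54 - 197) - 13560)*32568 = (sqrt(-251) - 13560)*32568 = (I*sqrt(251) - 13560)*32568 = (-13560 + I*sqrt(251))*32568 = -441622080 + 32568*I*sqrt(251)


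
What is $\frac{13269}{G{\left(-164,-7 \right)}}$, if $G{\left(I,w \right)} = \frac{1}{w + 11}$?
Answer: $53076$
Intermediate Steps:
$G{\left(I,w \right)} = \frac{1}{11 + w}$
$\frac{13269}{G{\left(-164,-7 \right)}} = \frac{13269}{\frac{1}{11 - 7}} = \frac{13269}{\frac{1}{4}} = 13269 \frac{1}{\frac{1}{4}} = 13269 \cdot 4 = 53076$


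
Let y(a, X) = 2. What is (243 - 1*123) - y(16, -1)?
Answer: 118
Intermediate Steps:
(243 - 1*123) - y(16, -1) = (243 - 1*123) - 1*2 = (243 - 123) - 2 = 120 - 2 = 118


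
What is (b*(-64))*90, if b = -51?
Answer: 293760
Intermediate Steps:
(b*(-64))*90 = -51*(-64)*90 = 3264*90 = 293760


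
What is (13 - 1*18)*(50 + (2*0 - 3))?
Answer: -235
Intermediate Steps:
(13 - 1*18)*(50 + (2*0 - 3)) = (13 - 18)*(50 + (0 - 3)) = -5*(50 - 3) = -5*47 = -235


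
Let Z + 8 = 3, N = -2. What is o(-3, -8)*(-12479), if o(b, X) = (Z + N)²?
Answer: -611471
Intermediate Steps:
Z = -5 (Z = -8 + 3 = -5)
o(b, X) = 49 (o(b, X) = (-5 - 2)² = (-7)² = 49)
o(-3, -8)*(-12479) = 49*(-12479) = -611471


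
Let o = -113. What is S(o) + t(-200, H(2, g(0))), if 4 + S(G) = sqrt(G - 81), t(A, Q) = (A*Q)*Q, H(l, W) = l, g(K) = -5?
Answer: -804 + I*sqrt(194) ≈ -804.0 + 13.928*I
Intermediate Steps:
t(A, Q) = A*Q**2
S(G) = -4 + sqrt(-81 + G) (S(G) = -4 + sqrt(G - 81) = -4 + sqrt(-81 + G))
S(o) + t(-200, H(2, g(0))) = (-4 + sqrt(-81 - 113)) - 200*2**2 = (-4 + sqrt(-194)) - 200*4 = (-4 + I*sqrt(194)) - 800 = -804 + I*sqrt(194)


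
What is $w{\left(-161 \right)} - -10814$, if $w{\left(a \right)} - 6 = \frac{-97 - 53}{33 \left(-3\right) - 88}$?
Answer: $\frac{2023490}{187} \approx 10821.0$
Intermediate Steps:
$w{\left(a \right)} = \frac{1272}{187}$ ($w{\left(a \right)} = 6 + \frac{-97 - 53}{33 \left(-3\right) - 88} = 6 - \frac{150}{-99 - 88} = 6 - \frac{150}{-187} = 6 - - \frac{150}{187} = 6 + \frac{150}{187} = \frac{1272}{187}$)
$w{\left(-161 \right)} - -10814 = \frac{1272}{187} - -10814 = \frac{1272}{187} + 10814 = \frac{2023490}{187}$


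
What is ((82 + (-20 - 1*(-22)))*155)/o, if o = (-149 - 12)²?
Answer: 1860/3703 ≈ 0.50230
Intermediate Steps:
o = 25921 (o = (-161)² = 25921)
((82 + (-20 - 1*(-22)))*155)/o = ((82 + (-20 - 1*(-22)))*155)/25921 = ((82 + (-20 + 22))*155)*(1/25921) = ((82 + 2)*155)*(1/25921) = (84*155)*(1/25921) = 13020*(1/25921) = 1860/3703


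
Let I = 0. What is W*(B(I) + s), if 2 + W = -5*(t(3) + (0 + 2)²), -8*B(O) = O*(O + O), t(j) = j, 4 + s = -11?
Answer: 555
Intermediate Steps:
s = -15 (s = -4 - 11 = -15)
B(O) = -O²/4 (B(O) = -O*(O + O)/8 = -O*2*O/8 = -O²/4)
W = -37 (W = -2 - 5*(3 + (0 + 2)²) = -2 - 5*(3 + 2²) = -2 - 5*(3 + 4) = -2 - 5*7 = -2 - 35 = -37)
W*(B(I) + s) = -37*(-¼*0² - 15) = -37*(-¼*0 - 15) = -37*(0 - 15) = -37*(-15) = 555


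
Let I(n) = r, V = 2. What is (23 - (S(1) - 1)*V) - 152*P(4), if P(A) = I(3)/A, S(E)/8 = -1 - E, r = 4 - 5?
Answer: 95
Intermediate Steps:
r = -1
I(n) = -1
S(E) = -8 - 8*E (S(E) = 8*(-1 - E) = -8 - 8*E)
P(A) = -1/A
(23 - (S(1) - 1)*V) - 152*P(4) = (23 - ((-8 - 8*1) - 1)*2) - (-152)/4 = (23 - ((-8 - 8) - 1)*2) - (-152)/4 = (23 - (-16 - 1)*2) - 152*(-¼) = (23 - (-17)*2) + 38 = (23 - 1*(-34)) + 38 = (23 + 34) + 38 = 57 + 38 = 95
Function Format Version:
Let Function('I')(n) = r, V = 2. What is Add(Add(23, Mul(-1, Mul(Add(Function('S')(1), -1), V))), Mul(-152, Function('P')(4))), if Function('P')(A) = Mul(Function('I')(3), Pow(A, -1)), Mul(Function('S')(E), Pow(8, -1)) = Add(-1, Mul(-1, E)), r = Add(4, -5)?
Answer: 95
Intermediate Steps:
r = -1
Function('I')(n) = -1
Function('S')(E) = Add(-8, Mul(-8, E)) (Function('S')(E) = Mul(8, Add(-1, Mul(-1, E))) = Add(-8, Mul(-8, E)))
Function('P')(A) = Mul(-1, Pow(A, -1))
Add(Add(23, Mul(-1, Mul(Add(Function('S')(1), -1), V))), Mul(-152, Function('P')(4))) = Add(Add(23, Mul(-1, Mul(Add(Add(-8, Mul(-8, 1)), -1), 2))), Mul(-152, Mul(-1, Pow(4, -1)))) = Add(Add(23, Mul(-1, Mul(Add(Add(-8, -8), -1), 2))), Mul(-152, Mul(-1, Rational(1, 4)))) = Add(Add(23, Mul(-1, Mul(Add(-16, -1), 2))), Mul(-152, Rational(-1, 4))) = Add(Add(23, Mul(-1, Mul(-17, 2))), 38) = Add(Add(23, Mul(-1, -34)), 38) = Add(Add(23, 34), 38) = Add(57, 38) = 95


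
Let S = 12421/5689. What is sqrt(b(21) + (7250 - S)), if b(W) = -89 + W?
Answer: sqrt(232372763153)/5689 ≈ 84.734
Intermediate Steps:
S = 12421/5689 (S = 12421*(1/5689) = 12421/5689 ≈ 2.1833)
sqrt(b(21) + (7250 - S)) = sqrt((-89 + 21) + (7250 - 1*12421/5689)) = sqrt(-68 + (7250 - 12421/5689)) = sqrt(-68 + 41232829/5689) = sqrt(40845977/5689) = sqrt(232372763153)/5689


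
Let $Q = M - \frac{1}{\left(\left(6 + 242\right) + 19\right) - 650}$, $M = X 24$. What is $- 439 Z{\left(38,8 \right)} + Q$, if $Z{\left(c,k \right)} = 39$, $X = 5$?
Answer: $- \frac{6511382}{383} \approx -17001.0$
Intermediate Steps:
$M = 120$ ($M = 5 \cdot 24 = 120$)
$Q = \frac{45961}{383}$ ($Q = 120 - \frac{1}{\left(\left(6 + 242\right) + 19\right) - 650} = 120 - \frac{1}{\left(248 + 19\right) - 650} = 120 - \frac{1}{267 - 650} = 120 - \frac{1}{-383} = 120 - - \frac{1}{383} = 120 + \frac{1}{383} = \frac{45961}{383} \approx 120.0$)
$- 439 Z{\left(38,8 \right)} + Q = \left(-439\right) 39 + \frac{45961}{383} = -17121 + \frac{45961}{383} = - \frac{6511382}{383}$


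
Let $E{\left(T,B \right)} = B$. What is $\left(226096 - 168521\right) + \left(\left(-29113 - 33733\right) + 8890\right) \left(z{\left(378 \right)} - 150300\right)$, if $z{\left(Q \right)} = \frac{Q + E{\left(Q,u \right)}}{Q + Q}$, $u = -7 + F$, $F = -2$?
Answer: $\frac{24328854118}{3} \approx 8.1096 \cdot 10^{9}$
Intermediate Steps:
$u = -9$ ($u = -7 - 2 = -9$)
$z{\left(Q \right)} = \frac{-9 + Q}{2 Q}$ ($z{\left(Q \right)} = \frac{Q - 9}{Q + Q} = \frac{-9 + Q}{2 Q}$)
$\left(226096 - 168521\right) + \left(\left(-29113 - 33733\right) + 8890\right) \left(z{\left(378 \right)} - 150300\right) = \left(226096 - 168521\right) + \left(\left(-29113 - 33733\right) + 8890\right) \left(\frac{-9 + 378}{2 \cdot 378} - 150300\right) = 57575 + \left(-62846 + 8890\right) \left(\frac{1}{2} \cdot \frac{1}{378} \cdot 369 - 150300\right) = 57575 - 53956 \left(\frac{41}{84} - 150300\right) = 57575 - - \frac{24328681393}{3} = 57575 + \frac{24328681393}{3} = \frac{24328854118}{3}$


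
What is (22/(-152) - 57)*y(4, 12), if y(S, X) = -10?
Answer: 21715/38 ≈ 571.45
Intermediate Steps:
(22/(-152) - 57)*y(4, 12) = (22/(-152) - 57)*(-10) = (22*(-1/152) - 57)*(-10) = (-11/76 - 57)*(-10) = -4343/76*(-10) = 21715/38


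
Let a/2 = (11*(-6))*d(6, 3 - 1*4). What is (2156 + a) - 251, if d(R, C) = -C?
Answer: 1773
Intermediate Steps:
a = -132 (a = 2*((11*(-6))*(-(3 - 1*4))) = 2*(-(-66)*(3 - 4)) = 2*(-(-66)*(-1)) = 2*(-66*1) = 2*(-66) = -132)
(2156 + a) - 251 = (2156 - 132) - 251 = 2024 - 251 = 1773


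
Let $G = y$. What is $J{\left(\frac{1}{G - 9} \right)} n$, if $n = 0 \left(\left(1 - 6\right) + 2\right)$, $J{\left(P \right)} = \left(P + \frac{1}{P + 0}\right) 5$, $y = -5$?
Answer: $0$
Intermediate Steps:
$G = -5$
$J{\left(P \right)} = 5 P + \frac{5}{P}$ ($J{\left(P \right)} = \left(P + \frac{1}{P}\right) 5 = 5 P + \frac{5}{P}$)
$n = 0$ ($n = 0 \left(\left(1 - 6\right) + 2\right) = 0 \left(-5 + 2\right) = 0 \left(-3\right) = 0$)
$J{\left(\frac{1}{G - 9} \right)} n = \left(\frac{5}{-5 - 9} + \frac{5}{\frac{1}{-5 - 9}}\right) 0 = \left(\frac{5}{-14} + \frac{5}{\frac{1}{-14}}\right) 0 = \left(5 \left(- \frac{1}{14}\right) + \frac{5}{- \frac{1}{14}}\right) 0 = \left(- \frac{5}{14} + 5 \left(-14\right)\right) 0 = \left(- \frac{5}{14} - 70\right) 0 = \left(- \frac{985}{14}\right) 0 = 0$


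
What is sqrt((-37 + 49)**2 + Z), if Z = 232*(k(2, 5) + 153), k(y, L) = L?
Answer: 40*sqrt(23) ≈ 191.83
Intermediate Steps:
Z = 36656 (Z = 232*(5 + 153) = 232*158 = 36656)
sqrt((-37 + 49)**2 + Z) = sqrt((-37 + 49)**2 + 36656) = sqrt(12**2 + 36656) = sqrt(144 + 36656) = sqrt(36800) = 40*sqrt(23)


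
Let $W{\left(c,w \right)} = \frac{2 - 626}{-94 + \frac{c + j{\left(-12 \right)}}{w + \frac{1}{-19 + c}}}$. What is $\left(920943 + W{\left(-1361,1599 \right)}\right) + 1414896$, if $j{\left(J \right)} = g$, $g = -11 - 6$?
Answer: $\frac{244474066665135}{104661913} \approx 2.3358 \cdot 10^{6}$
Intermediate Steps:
$g = -17$ ($g = -11 - 6 = -17$)
$j{\left(J \right)} = -17$
$W{\left(c,w \right)} = - \frac{624}{-94 + \frac{-17 + c}{w + \frac{1}{-19 + c}}}$ ($W{\left(c,w \right)} = \frac{2 - 626}{-94 + \frac{c - 17}{w + \frac{1}{-19 + c}}} = - \frac{624}{-94 + \frac{-17 + c}{w + \frac{1}{-19 + c}}}$)
$\left(920943 + W{\left(-1361,1599 \right)}\right) + 1414896 = \left(920943 + \frac{624 \left(-1 + 19 \cdot 1599 - \left(-1361\right) 1599\right)}{229 + \left(-1361\right)^{2} - -48996 + 1786 \cdot 1599 - \left(-127934\right) 1599}\right) + 1414896 = \left(920943 + \frac{624 \left(-1 + 30381 + 2176239\right)}{229 + 1852321 + 48996 + 2855814 + 204566466}\right) + 1414896 = \left(920943 + 624 \cdot \frac{1}{209323826} \cdot 2206619\right) + 1414896 = \left(920943 + \frac{688465128}{104661913}\right) + 1414896 = \frac{96388344609087}{104661913} + 1414896 = \frac{244474066665135}{104661913}$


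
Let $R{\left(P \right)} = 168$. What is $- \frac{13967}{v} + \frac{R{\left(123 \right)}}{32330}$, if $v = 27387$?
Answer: $- \frac{223476047}{442710855} \approx -0.50479$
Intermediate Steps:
$- \frac{13967}{v} + \frac{R{\left(123 \right)}}{32330} = - \frac{13967}{27387} + \frac{168}{32330} = \left(-13967\right) \frac{1}{27387} + 168 \cdot \frac{1}{32330} = - \frac{13967}{27387} + \frac{84}{16165} = - \frac{223476047}{442710855}$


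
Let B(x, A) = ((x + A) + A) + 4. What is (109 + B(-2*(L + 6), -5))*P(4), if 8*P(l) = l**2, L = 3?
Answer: 170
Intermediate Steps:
P(l) = l**2/8
B(x, A) = 4 + x + 2*A (B(x, A) = ((A + x) + A) + 4 = (x + 2*A) + 4 = 4 + x + 2*A)
(109 + B(-2*(L + 6), -5))*P(4) = (109 + (4 - 2*(3 + 6) + 2*(-5)))*((1/8)*4**2) = (109 + (4 - 2*9 - 10))*((1/8)*16) = (109 + (4 - 18 - 10))*2 = (109 - 24)*2 = 85*2 = 170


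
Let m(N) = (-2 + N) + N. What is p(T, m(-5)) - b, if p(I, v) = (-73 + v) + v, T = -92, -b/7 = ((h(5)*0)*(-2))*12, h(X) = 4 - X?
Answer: -97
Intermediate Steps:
b = 0 (b = -7*((4 - 1*5)*0)*(-2)*12 = -7*((4 - 5)*0)*(-2)*12 = -7*-1*0*(-2)*12 = -7*0*(-2)*12 = -0*12 = -7*0 = 0)
m(N) = -2 + 2*N
p(I, v) = -73 + 2*v
p(T, m(-5)) - b = (-73 + 2*(-2 + 2*(-5))) - 1*0 = (-73 + 2*(-2 - 10)) + 0 = (-73 + 2*(-12)) + 0 = (-73 - 24) + 0 = -97 + 0 = -97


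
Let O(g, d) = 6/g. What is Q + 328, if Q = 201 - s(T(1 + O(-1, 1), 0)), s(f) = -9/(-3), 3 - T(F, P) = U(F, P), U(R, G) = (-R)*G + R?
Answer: 526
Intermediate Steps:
U(R, G) = R - G*R (U(R, G) = -G*R + R = R - G*R)
T(F, P) = 3 - F*(1 - P)
s(f) = 3 (s(f) = -9*(-⅓) = 3)
Q = 198 (Q = 201 - 1*3 = 201 - 3 = 198)
Q + 328 = 198 + 328 = 526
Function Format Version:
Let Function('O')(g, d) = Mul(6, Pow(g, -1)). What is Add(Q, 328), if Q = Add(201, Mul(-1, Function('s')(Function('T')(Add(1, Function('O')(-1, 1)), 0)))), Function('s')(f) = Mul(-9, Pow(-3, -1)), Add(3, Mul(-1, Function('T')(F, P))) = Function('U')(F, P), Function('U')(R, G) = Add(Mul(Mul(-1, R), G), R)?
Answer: 526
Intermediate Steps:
Function('U')(R, G) = Add(R, Mul(-1, G, R)) (Function('U')(R, G) = Add(Mul(-1, G, R), R) = Add(R, Mul(-1, G, R)))
Function('T')(F, P) = Add(3, Mul(-1, F, Add(1, Mul(-1, P)))) (Function('T')(F, P) = Add(3, Mul(-1, Mul(F, Add(1, Mul(-1, P))))) = Add(3, Mul(-1, F, Add(1, Mul(-1, P)))))
Function('s')(f) = 3 (Function('s')(f) = Mul(-9, Rational(-1, 3)) = 3)
Q = 198 (Q = Add(201, Mul(-1, 3)) = Add(201, -3) = 198)
Add(Q, 328) = Add(198, 328) = 526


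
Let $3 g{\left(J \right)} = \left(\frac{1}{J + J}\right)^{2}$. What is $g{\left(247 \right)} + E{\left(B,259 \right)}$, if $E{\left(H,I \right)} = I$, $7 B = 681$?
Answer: $\frac{189615973}{732108} \approx 259.0$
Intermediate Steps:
$B = \frac{681}{7}$ ($B = \frac{1}{7} \cdot 681 = \frac{681}{7} \approx 97.286$)
$g{\left(J \right)} = \frac{1}{12 J^{2}}$ ($g{\left(J \right)} = \frac{\left(\frac{1}{J + J}\right)^{2}}{3} = \frac{\left(\frac{1}{2 J}\right)^{2}}{3} = \frac{\frac{1}{4} \frac{1}{J^{2}}}{3} = \frac{1}{12 J^{2}}$)
$g{\left(247 \right)} + E{\left(B,259 \right)} = \frac{1}{12 \cdot 61009} + 259 = \frac{1}{12} \cdot \frac{1}{61009} + 259 = \frac{1}{732108} + 259 = \frac{189615973}{732108}$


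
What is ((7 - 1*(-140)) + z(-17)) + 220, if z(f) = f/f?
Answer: 368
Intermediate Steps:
z(f) = 1
((7 - 1*(-140)) + z(-17)) + 220 = ((7 - 1*(-140)) + 1) + 220 = ((7 + 140) + 1) + 220 = (147 + 1) + 220 = 148 + 220 = 368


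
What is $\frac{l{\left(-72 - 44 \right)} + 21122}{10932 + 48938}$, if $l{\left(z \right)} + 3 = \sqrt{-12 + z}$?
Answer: $\frac{21119}{59870} + \frac{4 i \sqrt{2}}{29935} \approx 0.35275 + 0.00018897 i$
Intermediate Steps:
$l{\left(z \right)} = -3 + \sqrt{-12 + z}$
$\frac{l{\left(-72 - 44 \right)} + 21122}{10932 + 48938} = \frac{\left(-3 + \sqrt{-12 - 116}\right) + 21122}{10932 + 48938} = \frac{\left(-3 + \sqrt{-12 - 116}\right) + 21122}{59870} = \left(\left(-3 + \sqrt{-12 - 116}\right) + 21122\right) \frac{1}{59870} = \left(\left(-3 + \sqrt{-128}\right) + 21122\right) \frac{1}{59870} = \left(\left(-3 + 8 i \sqrt{2}\right) + 21122\right) \frac{1}{59870} = \left(21119 + 8 i \sqrt{2}\right) \frac{1}{59870} = \frac{21119}{59870} + \frac{4 i \sqrt{2}}{29935}$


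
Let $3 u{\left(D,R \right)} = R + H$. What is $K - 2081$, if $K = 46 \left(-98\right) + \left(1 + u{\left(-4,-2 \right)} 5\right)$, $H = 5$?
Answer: $-6583$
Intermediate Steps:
$u{\left(D,R \right)} = \frac{5}{3} + \frac{R}{3}$ ($u{\left(D,R \right)} = \frac{R + 5}{3} = \frac{5 + R}{3} = \frac{5}{3} + \frac{R}{3}$)
$K = -4502$ ($K = 46 \left(-98\right) + \left(1 + \left(\frac{5}{3} + \frac{1}{3} \left(-2\right)\right) 5\right) = -4508 + \left(1 + \left(\frac{5}{3} - \frac{2}{3}\right) 5\right) = -4508 + \left(1 + 1 \cdot 5\right) = -4508 + \left(1 + 5\right) = -4508 + 6 = -4502$)
$K - 2081 = -4502 - 2081 = -6583$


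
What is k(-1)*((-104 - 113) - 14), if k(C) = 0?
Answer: 0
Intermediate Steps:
k(-1)*((-104 - 113) - 14) = 0*((-104 - 113) - 14) = 0*(-217 - 14) = 0*(-231) = 0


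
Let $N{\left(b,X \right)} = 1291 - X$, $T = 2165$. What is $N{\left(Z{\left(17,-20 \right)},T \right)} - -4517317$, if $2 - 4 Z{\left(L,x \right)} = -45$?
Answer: $4516443$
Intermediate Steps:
$Z{\left(L,x \right)} = \frac{47}{4}$ ($Z{\left(L,x \right)} = \frac{1}{2} - - \frac{45}{4} = \frac{1}{2} + \frac{45}{4} = \frac{47}{4}$)
$N{\left(Z{\left(17,-20 \right)},T \right)} - -4517317 = \left(1291 - 2165\right) - -4517317 = \left(1291 - 2165\right) + 4517317 = -874 + 4517317 = 4516443$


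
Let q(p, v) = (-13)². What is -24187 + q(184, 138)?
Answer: -24018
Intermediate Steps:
q(p, v) = 169
-24187 + q(184, 138) = -24187 + 169 = -24018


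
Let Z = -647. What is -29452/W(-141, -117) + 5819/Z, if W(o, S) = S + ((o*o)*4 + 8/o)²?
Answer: -731615019991457045/81346395054848453 ≈ -8.9938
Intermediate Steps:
W(o, S) = S + (4*o² + 8/o)² (W(o, S) = S + (o²*4 + 8/o)² = S + (4*o² + 8/o)²)
-29452/W(-141, -117) + 5819/Z = -29452/(-117 + 16*(2 + (-141)³)²/(-141)²) + 5819/(-647) = -29452/(-117 + 16*(1/19881)*(2 - 2803221)²) + 5819*(-1/647) = -29452/(-117 + 16*(1/19881)*(-2803219)²) - 5819/647 = -29452/(-117 + 16*(1/19881)*7858036761961) - 5819/647 = -29452/(-117 + 125728588191376/19881) - 5819/647 = -29452/125728585865299/19881 - 5819/647 = -29452*19881/125728585865299 - 5819/647 = -585535212/125728585865299 - 5819/647 = -731615019991457045/81346395054848453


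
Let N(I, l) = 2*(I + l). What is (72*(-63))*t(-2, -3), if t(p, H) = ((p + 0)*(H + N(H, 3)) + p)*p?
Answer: 36288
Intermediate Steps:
N(I, l) = 2*I + 2*l
t(p, H) = p*(p + p*(6 + 3*H)) (t(p, H) = ((p + 0)*(H + (2*H + 2*3)) + p)*p = (p*(H + (2*H + 6)) + p)*p = (p*(H + (6 + 2*H)) + p)*p = (p*(6 + 3*H) + p)*p = (p + p*(6 + 3*H))*p = p*(p + p*(6 + 3*H)))
(72*(-63))*t(-2, -3) = (72*(-63))*((-2)**2*(7 + 3*(-3))) = -18144*(7 - 9) = -18144*(-2) = -4536*(-8) = 36288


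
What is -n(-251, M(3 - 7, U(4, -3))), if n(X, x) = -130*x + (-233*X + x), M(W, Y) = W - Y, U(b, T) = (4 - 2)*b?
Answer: -60031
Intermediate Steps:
U(b, T) = 2*b
n(X, x) = -233*X - 129*x (n(X, x) = -130*x + (x - 233*X) = -233*X - 129*x)
-n(-251, M(3 - 7, U(4, -3))) = -(-233*(-251) - 129*((3 - 7) - 2*4)) = -(58483 - 129*(-4 - 1*8)) = -(58483 - 129*(-4 - 8)) = -(58483 - 129*(-12)) = -(58483 + 1548) = -1*60031 = -60031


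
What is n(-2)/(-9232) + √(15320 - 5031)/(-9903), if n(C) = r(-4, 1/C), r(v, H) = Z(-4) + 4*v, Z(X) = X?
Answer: 5/2308 - √10289/9903 ≈ -0.0080764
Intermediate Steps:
r(v, H) = -4 + 4*v
n(C) = -20 (n(C) = -4 + 4*(-4) = -4 - 16 = -20)
n(-2)/(-9232) + √(15320 - 5031)/(-9903) = -20/(-9232) + √(15320 - 5031)/(-9903) = -20*(-1/9232) + √10289*(-1/9903) = 5/2308 - √10289/9903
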